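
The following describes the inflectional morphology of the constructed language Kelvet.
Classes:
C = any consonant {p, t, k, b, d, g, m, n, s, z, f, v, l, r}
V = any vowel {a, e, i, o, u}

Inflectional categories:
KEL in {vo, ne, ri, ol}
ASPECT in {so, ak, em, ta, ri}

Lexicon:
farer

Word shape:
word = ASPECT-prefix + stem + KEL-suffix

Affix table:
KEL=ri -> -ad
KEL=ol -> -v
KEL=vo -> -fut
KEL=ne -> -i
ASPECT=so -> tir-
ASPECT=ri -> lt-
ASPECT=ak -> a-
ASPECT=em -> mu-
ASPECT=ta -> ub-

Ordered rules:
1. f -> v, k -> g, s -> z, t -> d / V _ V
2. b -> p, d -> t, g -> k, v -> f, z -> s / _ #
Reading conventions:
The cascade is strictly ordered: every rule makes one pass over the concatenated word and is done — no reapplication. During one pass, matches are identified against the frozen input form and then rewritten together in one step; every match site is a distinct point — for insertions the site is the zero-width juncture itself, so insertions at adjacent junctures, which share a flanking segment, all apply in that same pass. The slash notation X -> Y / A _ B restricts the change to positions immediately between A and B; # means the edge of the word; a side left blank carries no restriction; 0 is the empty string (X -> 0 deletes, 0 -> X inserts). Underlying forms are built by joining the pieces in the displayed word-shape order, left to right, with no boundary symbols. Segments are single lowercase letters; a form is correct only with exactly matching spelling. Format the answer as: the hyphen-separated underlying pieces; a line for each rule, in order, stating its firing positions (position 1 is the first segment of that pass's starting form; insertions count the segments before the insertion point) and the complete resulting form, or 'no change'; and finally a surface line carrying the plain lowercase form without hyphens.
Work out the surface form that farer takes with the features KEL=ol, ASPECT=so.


underlying: tir-farer-v
1. f -> v, k -> g, s -> z, t -> d / V _ V: no change
2. b -> p, d -> t, g -> k, v -> f, z -> s / _ #: fires at position(s) 9: tirfarerf
surface: tirfarerf


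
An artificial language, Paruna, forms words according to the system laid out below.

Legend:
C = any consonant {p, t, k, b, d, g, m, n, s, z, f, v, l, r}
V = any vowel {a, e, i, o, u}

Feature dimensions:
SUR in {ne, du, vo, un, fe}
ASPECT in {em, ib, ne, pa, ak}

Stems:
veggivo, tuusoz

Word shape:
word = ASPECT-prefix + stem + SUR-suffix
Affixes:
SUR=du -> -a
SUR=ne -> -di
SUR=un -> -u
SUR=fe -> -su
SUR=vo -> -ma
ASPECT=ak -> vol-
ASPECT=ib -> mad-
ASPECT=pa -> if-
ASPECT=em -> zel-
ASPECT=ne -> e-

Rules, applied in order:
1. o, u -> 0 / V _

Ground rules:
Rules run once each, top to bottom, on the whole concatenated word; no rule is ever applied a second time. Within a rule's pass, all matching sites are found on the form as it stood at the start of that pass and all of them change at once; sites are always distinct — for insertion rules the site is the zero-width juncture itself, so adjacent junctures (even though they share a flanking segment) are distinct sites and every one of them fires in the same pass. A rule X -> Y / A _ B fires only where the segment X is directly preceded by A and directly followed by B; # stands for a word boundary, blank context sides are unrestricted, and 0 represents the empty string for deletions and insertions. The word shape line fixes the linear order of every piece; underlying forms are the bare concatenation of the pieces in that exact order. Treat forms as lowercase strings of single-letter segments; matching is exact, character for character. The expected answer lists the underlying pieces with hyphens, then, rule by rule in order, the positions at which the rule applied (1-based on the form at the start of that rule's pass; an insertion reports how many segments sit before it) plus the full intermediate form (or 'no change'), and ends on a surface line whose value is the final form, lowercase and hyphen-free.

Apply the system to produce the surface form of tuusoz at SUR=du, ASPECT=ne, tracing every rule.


underlying: e-tuusoz-a
1. o, u -> 0 / V _: fires at position(s) 4: etusoza
surface: etusoza


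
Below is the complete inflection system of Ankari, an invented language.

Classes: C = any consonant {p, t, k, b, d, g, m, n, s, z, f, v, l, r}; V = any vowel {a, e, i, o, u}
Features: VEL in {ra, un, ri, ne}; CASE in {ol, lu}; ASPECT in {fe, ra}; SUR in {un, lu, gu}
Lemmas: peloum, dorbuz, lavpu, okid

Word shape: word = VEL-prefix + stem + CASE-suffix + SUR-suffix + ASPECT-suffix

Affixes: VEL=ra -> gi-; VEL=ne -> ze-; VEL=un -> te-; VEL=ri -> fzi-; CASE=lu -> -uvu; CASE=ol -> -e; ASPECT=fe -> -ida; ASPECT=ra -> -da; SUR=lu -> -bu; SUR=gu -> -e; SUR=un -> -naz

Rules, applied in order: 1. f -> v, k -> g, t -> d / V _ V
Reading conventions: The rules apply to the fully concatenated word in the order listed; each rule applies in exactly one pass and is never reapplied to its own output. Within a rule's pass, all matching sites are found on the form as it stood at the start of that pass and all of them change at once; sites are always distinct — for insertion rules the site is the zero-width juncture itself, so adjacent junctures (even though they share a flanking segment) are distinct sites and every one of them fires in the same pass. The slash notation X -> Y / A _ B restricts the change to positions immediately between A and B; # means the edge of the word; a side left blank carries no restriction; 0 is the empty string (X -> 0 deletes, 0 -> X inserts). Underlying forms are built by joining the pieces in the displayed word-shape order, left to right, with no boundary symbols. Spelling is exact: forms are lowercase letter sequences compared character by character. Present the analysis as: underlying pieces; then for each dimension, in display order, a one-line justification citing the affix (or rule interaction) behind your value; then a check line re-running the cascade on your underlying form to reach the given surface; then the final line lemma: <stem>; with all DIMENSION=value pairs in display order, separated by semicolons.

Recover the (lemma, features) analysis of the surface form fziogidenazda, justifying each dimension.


underlying: fzi-okid-e-naz-da
VEL=ri - signalled by the affix fzi-
CASE=ol - signalled by the affix -e
ASPECT=ra - signalled by the affix -da
SUR=un - signalled by the affix -naz
check: fziokidenazda -> fziogidenazda
lemma: okid; VEL=ri; CASE=ol; ASPECT=ra; SUR=un


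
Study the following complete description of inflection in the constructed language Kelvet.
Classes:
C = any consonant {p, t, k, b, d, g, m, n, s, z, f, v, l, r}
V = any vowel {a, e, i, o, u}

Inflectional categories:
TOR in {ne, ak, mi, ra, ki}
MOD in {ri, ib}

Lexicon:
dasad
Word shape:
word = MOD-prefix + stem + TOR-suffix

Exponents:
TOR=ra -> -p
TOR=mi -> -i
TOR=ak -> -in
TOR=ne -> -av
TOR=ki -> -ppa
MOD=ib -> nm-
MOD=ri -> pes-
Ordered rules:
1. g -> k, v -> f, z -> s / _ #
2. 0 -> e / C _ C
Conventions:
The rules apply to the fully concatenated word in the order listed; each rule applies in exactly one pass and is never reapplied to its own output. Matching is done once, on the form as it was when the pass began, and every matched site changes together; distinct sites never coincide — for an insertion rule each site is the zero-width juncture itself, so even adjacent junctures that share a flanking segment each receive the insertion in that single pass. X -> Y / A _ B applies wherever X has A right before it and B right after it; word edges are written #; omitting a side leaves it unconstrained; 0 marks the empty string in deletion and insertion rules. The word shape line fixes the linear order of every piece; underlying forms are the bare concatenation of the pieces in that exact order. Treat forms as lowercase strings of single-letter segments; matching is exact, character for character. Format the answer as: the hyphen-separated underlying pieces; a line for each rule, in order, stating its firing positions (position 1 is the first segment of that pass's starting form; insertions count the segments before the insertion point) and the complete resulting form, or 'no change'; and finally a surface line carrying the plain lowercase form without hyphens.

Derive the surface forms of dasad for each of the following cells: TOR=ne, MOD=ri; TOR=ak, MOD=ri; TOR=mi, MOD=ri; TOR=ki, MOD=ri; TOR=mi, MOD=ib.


cell TOR=ne, MOD=ri:
underlying: pes-dasad-av
1. g -> k, v -> f, z -> s / _ #: fires at position(s) 10: pesdasadaf
2. 0 -> e / C _ C: inserts after position(s) 3: pesedasadaf
surface: pesedasadaf

cell TOR=ak, MOD=ri:
underlying: pes-dasad-in
1. g -> k, v -> f, z -> s / _ #: no change
2. 0 -> e / C _ C: inserts after position(s) 3: pesedasadin
surface: pesedasadin

cell TOR=mi, MOD=ri:
underlying: pes-dasad-i
1. g -> k, v -> f, z -> s / _ #: no change
2. 0 -> e / C _ C: inserts after position(s) 3: pesedasadi
surface: pesedasadi

cell TOR=ki, MOD=ri:
underlying: pes-dasad-ppa
1. g -> k, v -> f, z -> s / _ #: no change
2. 0 -> e / C _ C: inserts after position(s) 3, 8, 9: pesedasadepepa
surface: pesedasadepepa

cell TOR=mi, MOD=ib:
underlying: nm-dasad-i
1. g -> k, v -> f, z -> s / _ #: no change
2. 0 -> e / C _ C: inserts after position(s) 1, 2: nemedasadi
surface: nemedasadi


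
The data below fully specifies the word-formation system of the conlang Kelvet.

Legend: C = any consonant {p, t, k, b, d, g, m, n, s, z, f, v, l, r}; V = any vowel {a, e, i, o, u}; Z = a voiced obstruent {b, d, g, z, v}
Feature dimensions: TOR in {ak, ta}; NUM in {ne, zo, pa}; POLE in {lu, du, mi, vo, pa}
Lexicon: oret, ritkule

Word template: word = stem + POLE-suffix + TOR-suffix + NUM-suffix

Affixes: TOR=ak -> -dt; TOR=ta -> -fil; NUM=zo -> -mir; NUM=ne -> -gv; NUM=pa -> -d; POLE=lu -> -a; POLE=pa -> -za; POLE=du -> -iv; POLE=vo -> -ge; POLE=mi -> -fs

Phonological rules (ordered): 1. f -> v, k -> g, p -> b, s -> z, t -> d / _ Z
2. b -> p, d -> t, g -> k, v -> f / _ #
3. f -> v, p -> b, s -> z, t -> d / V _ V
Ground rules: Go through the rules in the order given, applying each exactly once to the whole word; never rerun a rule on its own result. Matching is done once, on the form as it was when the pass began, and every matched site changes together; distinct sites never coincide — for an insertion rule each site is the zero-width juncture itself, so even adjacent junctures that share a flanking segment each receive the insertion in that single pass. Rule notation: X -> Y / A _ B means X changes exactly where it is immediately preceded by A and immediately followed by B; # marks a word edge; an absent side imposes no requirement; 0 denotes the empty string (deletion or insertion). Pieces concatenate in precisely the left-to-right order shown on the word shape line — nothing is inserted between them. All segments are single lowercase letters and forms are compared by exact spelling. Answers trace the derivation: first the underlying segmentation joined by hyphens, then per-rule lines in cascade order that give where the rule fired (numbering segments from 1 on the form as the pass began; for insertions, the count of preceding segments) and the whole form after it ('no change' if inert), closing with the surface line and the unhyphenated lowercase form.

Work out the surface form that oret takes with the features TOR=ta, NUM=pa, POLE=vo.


underlying: oret-ge-fil-d
1. f -> v, k -> g, p -> b, s -> z, t -> d / _ Z: fires at position(s) 4: oredgefild
2. b -> p, d -> t, g -> k, v -> f / _ #: fires at position(s) 10: oredgefilt
3. f -> v, p -> b, s -> z, t -> d / V _ V: fires at position(s) 7: oredgevilt
surface: oredgevilt


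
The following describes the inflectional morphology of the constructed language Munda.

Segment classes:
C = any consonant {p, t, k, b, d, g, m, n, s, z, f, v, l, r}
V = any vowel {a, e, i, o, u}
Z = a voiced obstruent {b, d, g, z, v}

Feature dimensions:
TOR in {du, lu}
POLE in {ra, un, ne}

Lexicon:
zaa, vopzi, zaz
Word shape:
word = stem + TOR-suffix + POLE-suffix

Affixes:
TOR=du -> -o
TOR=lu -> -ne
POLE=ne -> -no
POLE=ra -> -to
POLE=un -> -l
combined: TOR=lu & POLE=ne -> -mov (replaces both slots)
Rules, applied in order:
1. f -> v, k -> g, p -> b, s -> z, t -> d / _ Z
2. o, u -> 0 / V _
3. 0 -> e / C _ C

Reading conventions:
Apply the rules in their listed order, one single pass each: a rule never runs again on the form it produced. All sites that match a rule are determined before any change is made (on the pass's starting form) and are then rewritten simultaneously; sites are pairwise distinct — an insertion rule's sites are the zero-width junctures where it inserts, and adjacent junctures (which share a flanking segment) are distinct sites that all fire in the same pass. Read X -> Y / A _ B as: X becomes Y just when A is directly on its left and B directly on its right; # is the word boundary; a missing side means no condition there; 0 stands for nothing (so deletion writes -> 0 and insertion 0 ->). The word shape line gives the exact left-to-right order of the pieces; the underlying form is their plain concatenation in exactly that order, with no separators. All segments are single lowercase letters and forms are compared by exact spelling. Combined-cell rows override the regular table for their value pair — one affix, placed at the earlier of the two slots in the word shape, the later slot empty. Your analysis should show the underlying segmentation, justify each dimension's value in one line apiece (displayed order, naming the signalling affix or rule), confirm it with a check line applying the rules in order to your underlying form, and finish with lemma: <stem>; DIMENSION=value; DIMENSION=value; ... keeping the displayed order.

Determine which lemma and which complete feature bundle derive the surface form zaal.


underlying: zaa-o-l
TOR=du - signalled by the affix -o
POLE=un - signalled by the affix -l
check: zaaol -> zaaol -> zaal -> zaal
lemma: zaa; TOR=du; POLE=un


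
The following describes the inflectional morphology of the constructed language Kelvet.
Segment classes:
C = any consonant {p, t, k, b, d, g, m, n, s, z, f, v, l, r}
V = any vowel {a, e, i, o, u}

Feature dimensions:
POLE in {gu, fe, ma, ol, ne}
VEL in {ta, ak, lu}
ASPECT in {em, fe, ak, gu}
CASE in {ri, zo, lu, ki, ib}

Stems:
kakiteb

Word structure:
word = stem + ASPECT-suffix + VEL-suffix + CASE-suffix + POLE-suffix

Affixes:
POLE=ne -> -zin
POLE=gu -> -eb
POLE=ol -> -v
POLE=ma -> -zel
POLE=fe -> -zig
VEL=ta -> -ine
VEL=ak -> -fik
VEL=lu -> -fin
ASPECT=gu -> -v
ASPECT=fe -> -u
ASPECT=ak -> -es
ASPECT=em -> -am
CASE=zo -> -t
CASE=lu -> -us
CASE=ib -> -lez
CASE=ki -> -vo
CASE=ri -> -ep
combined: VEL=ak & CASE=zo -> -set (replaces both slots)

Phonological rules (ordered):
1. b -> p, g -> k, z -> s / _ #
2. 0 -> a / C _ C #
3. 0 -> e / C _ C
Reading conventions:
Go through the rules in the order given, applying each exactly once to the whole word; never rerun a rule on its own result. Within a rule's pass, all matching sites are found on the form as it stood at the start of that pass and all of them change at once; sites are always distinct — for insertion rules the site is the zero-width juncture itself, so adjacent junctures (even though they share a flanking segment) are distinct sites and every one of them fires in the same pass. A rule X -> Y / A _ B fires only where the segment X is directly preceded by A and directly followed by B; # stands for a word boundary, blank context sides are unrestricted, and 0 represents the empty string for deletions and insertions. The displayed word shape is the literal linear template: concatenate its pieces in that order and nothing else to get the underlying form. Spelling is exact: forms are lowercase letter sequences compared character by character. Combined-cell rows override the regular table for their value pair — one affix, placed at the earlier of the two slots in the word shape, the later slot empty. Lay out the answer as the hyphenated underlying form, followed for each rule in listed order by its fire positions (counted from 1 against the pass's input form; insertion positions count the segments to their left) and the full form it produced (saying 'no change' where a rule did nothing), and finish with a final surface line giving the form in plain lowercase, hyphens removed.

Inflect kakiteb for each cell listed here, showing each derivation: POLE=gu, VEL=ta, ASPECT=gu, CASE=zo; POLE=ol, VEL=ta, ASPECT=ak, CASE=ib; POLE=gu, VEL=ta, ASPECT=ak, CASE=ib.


cell POLE=gu, VEL=ta, ASPECT=gu, CASE=zo:
underlying: kakiteb-v-ine-t-eb
1. b -> p, g -> k, z -> s / _ #: fires at position(s) 14: kakitebvinetep
2. 0 -> a / C _ C #: no change
3. 0 -> e / C _ C: inserts after position(s) 7: kakitebevinetep
surface: kakitebevinetep

cell POLE=ol, VEL=ta, ASPECT=ak, CASE=ib:
underlying: kakiteb-es-ine-lez-v
1. b -> p, g -> k, z -> s / _ #: no change
2. 0 -> a / C _ C #: inserts after position(s) 15: kakitebesinelezav
3. 0 -> e / C _ C: no change
surface: kakitebesinelezav

cell POLE=gu, VEL=ta, ASPECT=ak, CASE=ib:
underlying: kakiteb-es-ine-lez-eb
1. b -> p, g -> k, z -> s / _ #: fires at position(s) 17: kakitebesinelezep
2. 0 -> a / C _ C #: no change
3. 0 -> e / C _ C: no change
surface: kakitebesinelezep


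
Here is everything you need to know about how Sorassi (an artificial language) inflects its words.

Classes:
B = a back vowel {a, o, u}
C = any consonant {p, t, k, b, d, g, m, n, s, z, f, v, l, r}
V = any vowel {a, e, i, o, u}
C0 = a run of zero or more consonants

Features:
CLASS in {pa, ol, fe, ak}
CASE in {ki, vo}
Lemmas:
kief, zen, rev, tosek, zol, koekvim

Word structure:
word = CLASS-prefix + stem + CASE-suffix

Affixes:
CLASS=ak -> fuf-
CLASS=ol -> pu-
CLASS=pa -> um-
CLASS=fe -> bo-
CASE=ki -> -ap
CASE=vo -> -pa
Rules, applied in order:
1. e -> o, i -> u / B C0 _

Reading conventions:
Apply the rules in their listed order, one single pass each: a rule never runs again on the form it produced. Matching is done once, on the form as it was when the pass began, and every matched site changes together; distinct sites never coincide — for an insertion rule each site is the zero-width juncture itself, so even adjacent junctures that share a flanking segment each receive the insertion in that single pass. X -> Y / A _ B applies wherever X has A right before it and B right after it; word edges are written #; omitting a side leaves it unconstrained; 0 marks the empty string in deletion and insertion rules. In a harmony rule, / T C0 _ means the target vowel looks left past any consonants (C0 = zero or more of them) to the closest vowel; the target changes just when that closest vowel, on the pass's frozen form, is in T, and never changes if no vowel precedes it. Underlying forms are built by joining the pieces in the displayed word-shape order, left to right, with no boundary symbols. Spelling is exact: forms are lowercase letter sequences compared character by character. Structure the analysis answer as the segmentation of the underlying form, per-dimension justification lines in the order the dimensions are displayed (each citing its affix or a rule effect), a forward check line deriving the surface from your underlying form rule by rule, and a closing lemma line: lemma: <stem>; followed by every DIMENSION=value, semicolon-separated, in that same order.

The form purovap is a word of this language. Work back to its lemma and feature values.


underlying: pu-rev-ap
CLASS=ol - signalled by the affix pu-
CASE=ki - signalled by the affix -ap
check: purevap -> purovap
lemma: rev; CLASS=ol; CASE=ki


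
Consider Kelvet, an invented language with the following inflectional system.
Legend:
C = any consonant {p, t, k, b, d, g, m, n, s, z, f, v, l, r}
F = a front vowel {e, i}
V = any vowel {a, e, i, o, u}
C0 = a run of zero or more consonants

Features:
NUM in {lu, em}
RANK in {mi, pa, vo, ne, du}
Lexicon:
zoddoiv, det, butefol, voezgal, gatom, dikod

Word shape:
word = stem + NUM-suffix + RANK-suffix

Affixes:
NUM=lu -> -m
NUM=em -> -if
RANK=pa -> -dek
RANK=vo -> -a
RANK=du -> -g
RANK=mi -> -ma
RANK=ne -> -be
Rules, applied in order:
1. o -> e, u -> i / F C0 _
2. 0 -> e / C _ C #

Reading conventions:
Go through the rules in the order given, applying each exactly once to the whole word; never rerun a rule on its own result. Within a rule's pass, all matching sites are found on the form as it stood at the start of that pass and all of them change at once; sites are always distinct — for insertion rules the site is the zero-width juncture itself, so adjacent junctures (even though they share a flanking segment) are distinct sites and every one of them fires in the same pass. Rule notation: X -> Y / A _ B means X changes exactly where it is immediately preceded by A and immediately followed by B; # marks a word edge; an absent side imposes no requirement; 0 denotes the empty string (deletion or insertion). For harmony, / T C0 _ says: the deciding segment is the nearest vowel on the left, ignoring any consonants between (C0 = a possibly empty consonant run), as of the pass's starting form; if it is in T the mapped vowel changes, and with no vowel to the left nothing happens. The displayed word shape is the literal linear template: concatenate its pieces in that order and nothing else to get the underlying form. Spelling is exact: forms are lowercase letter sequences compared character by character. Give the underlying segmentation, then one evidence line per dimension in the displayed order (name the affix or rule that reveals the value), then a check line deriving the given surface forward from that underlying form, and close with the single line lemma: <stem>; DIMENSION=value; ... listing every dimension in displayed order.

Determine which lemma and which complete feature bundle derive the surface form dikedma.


underlying: dikod-m-a
NUM=lu - signalled by the affix -m
RANK=vo - signalled by the affix -a
check: dikodma -> dikedma -> dikedma
lemma: dikod; NUM=lu; RANK=vo


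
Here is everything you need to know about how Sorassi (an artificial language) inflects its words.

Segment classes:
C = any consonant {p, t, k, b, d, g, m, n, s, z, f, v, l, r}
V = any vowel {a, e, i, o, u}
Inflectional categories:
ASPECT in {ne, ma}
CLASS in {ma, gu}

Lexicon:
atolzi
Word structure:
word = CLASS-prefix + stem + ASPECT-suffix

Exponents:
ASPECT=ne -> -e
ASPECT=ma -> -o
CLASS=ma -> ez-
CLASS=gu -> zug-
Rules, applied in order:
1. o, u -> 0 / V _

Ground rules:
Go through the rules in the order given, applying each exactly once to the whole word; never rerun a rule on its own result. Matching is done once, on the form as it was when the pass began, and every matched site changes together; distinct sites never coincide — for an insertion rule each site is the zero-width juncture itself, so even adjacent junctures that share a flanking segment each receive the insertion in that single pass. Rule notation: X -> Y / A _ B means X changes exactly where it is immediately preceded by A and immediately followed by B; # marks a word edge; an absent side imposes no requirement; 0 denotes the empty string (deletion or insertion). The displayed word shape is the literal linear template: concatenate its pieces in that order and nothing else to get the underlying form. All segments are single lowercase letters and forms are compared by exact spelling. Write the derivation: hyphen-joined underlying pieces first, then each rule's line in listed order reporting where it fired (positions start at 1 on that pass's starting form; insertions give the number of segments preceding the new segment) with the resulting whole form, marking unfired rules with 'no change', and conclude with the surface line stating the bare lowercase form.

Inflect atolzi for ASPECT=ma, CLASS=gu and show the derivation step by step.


underlying: zug-atolzi-o
1. o, u -> 0 / V _: fires at position(s) 10: zugatolzi
surface: zugatolzi


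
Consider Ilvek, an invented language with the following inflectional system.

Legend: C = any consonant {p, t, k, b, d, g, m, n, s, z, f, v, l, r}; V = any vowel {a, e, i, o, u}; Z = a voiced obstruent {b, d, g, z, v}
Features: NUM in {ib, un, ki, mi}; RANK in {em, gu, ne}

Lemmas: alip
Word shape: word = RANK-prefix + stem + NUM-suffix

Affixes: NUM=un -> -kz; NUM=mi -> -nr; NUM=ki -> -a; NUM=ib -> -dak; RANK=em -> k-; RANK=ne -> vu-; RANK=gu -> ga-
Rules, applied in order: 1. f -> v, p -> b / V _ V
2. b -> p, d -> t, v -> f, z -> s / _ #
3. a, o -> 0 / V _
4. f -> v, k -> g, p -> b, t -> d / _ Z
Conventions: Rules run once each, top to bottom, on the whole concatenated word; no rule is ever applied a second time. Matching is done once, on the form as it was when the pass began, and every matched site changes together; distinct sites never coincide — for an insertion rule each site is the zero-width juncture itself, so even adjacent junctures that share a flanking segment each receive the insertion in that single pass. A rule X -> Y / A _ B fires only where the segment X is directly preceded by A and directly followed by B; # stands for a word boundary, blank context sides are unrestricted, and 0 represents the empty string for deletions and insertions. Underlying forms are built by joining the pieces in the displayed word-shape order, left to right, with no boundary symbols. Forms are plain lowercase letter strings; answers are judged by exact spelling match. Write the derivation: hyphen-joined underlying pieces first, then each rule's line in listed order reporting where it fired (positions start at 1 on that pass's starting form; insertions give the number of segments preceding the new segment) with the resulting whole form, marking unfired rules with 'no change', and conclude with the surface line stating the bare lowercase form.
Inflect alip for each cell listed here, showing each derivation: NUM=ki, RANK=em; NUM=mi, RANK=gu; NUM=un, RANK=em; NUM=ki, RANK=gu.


cell NUM=ki, RANK=em:
underlying: k-alip-a
1. f -> v, p -> b / V _ V: fires at position(s) 5: kaliba
2. b -> p, d -> t, v -> f, z -> s / _ #: no change
3. a, o -> 0 / V _: no change
4. f -> v, k -> g, p -> b, t -> d / _ Z: no change
surface: kaliba

cell NUM=mi, RANK=gu:
underlying: ga-alip-nr
1. f -> v, p -> b / V _ V: no change
2. b -> p, d -> t, v -> f, z -> s / _ #: no change
3. a, o -> 0 / V _: fires at position(s) 3: galipnr
4. f -> v, k -> g, p -> b, t -> d / _ Z: no change
surface: galipnr

cell NUM=un, RANK=em:
underlying: k-alip-kz
1. f -> v, p -> b / V _ V: no change
2. b -> p, d -> t, v -> f, z -> s / _ #: fires at position(s) 7: kalipks
3. a, o -> 0 / V _: no change
4. f -> v, k -> g, p -> b, t -> d / _ Z: no change
surface: kalipks

cell NUM=ki, RANK=gu:
underlying: ga-alip-a
1. f -> v, p -> b / V _ V: fires at position(s) 6: gaaliba
2. b -> p, d -> t, v -> f, z -> s / _ #: no change
3. a, o -> 0 / V _: fires at position(s) 3: galiba
4. f -> v, k -> g, p -> b, t -> d / _ Z: no change
surface: galiba


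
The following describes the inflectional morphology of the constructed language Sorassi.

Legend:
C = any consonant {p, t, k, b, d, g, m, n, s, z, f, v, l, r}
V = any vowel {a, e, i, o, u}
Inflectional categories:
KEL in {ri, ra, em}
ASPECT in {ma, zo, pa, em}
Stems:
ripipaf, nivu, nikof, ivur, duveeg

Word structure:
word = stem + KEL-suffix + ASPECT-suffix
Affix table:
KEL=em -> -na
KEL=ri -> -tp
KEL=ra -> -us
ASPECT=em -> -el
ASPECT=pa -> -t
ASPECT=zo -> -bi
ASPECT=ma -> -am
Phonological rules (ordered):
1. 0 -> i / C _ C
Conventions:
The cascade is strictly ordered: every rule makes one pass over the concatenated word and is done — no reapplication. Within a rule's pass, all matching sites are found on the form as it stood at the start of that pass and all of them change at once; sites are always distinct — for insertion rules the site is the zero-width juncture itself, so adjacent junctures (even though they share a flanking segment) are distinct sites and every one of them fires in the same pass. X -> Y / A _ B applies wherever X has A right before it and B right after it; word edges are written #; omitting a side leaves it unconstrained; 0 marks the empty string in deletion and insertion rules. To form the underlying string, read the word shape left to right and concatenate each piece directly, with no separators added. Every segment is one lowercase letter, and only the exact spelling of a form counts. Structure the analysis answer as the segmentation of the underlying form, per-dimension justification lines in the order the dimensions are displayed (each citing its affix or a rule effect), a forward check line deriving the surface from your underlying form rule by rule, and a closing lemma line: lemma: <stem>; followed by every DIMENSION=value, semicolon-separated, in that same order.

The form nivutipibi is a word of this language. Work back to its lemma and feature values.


underlying: nivu-tp-bi
KEL=ri - signalled by the affix -tp
ASPECT=zo - signalled by the affix -bi
check: nivutpbi -> nivutipibi
lemma: nivu; KEL=ri; ASPECT=zo


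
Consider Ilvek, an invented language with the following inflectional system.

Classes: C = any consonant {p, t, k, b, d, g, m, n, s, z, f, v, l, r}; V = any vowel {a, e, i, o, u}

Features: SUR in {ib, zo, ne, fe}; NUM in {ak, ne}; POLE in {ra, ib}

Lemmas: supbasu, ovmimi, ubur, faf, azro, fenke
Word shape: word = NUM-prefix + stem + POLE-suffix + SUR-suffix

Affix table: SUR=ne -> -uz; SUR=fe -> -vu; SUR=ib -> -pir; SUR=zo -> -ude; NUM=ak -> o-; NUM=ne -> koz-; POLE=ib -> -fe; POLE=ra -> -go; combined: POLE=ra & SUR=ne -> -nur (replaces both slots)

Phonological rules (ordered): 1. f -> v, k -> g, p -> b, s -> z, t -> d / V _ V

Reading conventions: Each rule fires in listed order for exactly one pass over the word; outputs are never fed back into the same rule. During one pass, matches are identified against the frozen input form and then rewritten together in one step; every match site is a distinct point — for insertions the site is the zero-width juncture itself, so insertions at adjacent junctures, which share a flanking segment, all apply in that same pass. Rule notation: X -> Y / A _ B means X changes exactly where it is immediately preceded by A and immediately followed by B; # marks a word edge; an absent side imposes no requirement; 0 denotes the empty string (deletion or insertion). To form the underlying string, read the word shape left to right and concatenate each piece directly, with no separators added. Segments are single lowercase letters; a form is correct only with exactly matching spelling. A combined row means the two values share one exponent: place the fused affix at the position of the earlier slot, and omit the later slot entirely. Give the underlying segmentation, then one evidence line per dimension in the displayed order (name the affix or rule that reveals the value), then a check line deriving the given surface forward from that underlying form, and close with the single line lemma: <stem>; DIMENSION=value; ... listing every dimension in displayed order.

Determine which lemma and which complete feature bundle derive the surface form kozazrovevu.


underlying: koz-azro-fe-vu
SUR=fe - signalled by the affix -vu
NUM=ne - signalled by the affix koz-
POLE=ib - signalled by the affix -fe
check: kozazrofevu -> kozazrovevu
lemma: azro; SUR=fe; NUM=ne; POLE=ib


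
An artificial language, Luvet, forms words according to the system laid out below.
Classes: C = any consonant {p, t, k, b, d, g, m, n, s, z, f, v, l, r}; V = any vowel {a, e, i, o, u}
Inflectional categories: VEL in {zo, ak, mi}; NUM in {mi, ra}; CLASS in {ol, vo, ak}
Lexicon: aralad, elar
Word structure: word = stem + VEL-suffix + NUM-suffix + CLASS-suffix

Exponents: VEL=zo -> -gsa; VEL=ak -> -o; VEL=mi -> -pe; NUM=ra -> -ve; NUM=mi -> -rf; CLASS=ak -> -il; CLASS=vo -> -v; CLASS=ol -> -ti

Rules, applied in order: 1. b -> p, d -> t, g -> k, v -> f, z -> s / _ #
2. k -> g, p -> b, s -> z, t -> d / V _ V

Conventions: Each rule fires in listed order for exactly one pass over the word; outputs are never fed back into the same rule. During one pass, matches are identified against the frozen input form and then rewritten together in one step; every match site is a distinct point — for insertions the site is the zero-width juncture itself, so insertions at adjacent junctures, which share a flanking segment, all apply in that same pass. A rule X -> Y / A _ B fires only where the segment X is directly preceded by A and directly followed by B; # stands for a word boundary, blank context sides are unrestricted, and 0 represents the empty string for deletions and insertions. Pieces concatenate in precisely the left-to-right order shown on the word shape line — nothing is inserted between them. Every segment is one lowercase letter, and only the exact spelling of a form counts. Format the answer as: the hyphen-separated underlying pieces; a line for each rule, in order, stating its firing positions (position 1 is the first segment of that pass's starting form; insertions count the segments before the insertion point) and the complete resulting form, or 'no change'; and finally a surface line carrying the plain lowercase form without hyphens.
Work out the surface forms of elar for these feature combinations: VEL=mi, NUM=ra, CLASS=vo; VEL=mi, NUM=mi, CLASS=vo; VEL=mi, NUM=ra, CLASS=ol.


cell VEL=mi, NUM=ra, CLASS=vo:
underlying: elar-pe-ve-v
1. b -> p, d -> t, g -> k, v -> f, z -> s / _ #: fires at position(s) 9: elarpevef
2. k -> g, p -> b, s -> z, t -> d / V _ V: no change
surface: elarpevef

cell VEL=mi, NUM=mi, CLASS=vo:
underlying: elar-pe-rf-v
1. b -> p, d -> t, g -> k, v -> f, z -> s / _ #: fires at position(s) 9: elarperff
2. k -> g, p -> b, s -> z, t -> d / V _ V: no change
surface: elarperff

cell VEL=mi, NUM=ra, CLASS=ol:
underlying: elar-pe-ve-ti
1. b -> p, d -> t, g -> k, v -> f, z -> s / _ #: no change
2. k -> g, p -> b, s -> z, t -> d / V _ V: fires at position(s) 9: elarpevedi
surface: elarpevedi


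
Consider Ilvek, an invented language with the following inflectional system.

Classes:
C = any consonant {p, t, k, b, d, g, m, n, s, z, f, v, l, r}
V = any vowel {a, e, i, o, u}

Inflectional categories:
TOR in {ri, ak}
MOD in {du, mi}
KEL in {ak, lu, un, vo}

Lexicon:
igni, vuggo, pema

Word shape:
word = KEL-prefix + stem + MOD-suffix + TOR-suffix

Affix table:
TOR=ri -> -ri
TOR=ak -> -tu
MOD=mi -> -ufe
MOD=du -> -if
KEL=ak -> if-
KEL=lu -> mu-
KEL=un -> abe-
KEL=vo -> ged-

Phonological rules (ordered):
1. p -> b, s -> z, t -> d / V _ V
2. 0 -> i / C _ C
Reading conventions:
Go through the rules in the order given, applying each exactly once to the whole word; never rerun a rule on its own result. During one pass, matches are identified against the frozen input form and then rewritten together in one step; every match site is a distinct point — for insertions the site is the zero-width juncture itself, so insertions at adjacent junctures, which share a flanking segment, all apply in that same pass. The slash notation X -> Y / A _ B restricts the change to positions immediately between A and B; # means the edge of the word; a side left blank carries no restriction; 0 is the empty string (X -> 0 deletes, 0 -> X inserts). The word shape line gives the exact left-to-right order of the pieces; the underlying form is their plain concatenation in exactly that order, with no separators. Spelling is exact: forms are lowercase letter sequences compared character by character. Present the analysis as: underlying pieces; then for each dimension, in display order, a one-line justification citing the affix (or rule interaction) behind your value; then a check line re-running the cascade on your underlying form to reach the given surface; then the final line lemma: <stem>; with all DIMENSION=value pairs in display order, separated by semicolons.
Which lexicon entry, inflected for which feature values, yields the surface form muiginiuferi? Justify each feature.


underlying: mu-igni-ufe-ri
TOR=ri - signalled by the affix -ri
MOD=mi - signalled by the affix -ufe
KEL=lu - signalled by the affix mu-
check: muigniuferi -> muigniuferi -> muiginiuferi
lemma: igni; TOR=ri; MOD=mi; KEL=lu


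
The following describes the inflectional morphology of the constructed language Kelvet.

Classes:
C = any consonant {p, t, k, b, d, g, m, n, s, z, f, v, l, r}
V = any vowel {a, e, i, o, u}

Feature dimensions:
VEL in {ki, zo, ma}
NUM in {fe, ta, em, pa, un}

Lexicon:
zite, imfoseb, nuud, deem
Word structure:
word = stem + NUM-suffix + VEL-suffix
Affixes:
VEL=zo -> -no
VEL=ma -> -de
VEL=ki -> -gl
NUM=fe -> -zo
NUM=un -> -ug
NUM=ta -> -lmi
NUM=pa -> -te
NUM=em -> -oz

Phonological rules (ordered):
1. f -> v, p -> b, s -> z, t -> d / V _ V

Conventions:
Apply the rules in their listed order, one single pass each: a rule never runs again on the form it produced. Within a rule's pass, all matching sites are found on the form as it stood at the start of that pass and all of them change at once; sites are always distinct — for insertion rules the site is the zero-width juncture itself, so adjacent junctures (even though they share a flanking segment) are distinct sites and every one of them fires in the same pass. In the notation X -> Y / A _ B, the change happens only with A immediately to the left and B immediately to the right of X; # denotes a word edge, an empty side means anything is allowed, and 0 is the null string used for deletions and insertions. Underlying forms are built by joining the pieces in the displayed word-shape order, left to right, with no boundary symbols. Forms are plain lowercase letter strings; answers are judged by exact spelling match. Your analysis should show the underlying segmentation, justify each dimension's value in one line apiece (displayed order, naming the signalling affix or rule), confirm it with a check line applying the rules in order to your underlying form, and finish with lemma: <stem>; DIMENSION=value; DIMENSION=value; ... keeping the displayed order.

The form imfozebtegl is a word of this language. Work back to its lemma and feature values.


underlying: imfoseb-te-gl
VEL=ki - signalled by the affix -gl
NUM=pa - signalled by the affix -te
check: imfosebtegl -> imfozebtegl
lemma: imfoseb; VEL=ki; NUM=pa


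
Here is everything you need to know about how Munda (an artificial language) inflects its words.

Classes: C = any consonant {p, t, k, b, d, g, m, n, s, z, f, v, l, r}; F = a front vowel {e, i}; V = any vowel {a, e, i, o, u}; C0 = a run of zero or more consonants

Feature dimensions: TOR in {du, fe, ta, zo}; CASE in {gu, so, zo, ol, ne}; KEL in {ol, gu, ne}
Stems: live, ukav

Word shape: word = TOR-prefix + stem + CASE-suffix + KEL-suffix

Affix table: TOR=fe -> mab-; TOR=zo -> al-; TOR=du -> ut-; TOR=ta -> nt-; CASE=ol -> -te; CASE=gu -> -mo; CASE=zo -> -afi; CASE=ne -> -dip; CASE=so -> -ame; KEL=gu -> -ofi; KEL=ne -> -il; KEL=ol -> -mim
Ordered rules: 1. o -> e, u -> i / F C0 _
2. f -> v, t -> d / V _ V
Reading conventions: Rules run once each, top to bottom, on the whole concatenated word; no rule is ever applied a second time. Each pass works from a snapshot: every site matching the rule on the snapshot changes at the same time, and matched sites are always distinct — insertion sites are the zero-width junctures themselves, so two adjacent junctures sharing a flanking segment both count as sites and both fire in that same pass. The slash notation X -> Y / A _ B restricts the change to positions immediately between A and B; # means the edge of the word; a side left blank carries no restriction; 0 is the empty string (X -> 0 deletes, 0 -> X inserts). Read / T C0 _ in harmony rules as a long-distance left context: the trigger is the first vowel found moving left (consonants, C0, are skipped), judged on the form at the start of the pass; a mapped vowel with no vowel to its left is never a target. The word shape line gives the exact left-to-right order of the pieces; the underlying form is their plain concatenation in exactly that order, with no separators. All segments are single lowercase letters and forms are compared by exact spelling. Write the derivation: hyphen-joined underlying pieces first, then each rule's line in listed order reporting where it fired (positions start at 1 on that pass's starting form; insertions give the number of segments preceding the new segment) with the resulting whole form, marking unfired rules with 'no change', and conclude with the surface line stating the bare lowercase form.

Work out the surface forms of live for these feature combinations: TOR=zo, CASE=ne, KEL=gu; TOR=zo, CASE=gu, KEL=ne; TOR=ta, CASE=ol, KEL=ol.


cell TOR=zo, CASE=ne, KEL=gu:
underlying: al-live-dip-ofi
1. o -> e, u -> i / F C0 _: fires at position(s) 10: allivedipefi
2. f -> v, t -> d / V _ V: fires at position(s) 11: allivedipevi
surface: allivedipevi

cell TOR=zo, CASE=gu, KEL=ne:
underlying: al-live-mo-il
1. o -> e, u -> i / F C0 _: fires at position(s) 8: allivemeil
2. f -> v, t -> d / V _ V: no change
surface: allivemeil

cell TOR=ta, CASE=ol, KEL=ol:
underlying: nt-live-te-mim
1. o -> e, u -> i / F C0 _: no change
2. f -> v, t -> d / V _ V: fires at position(s) 7: ntlivedemim
surface: ntlivedemim
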